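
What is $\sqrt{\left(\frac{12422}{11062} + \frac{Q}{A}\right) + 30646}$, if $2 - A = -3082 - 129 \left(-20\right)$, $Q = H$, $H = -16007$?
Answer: $\frac{\sqrt{6608536644684254}}{464604} \approx 174.97$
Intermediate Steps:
$Q = -16007$
$A = 504$ ($A = 2 - \left(-3082 - 129 \left(-20\right)\right) = 2 - \left(-3082 - -2580\right) = 2 - \left(-3082 + 2580\right) = 2 - -502 = 2 + 502 = 504$)
$\sqrt{\left(\frac{12422}{11062} + \frac{Q}{A}\right) + 30646} = \sqrt{\left(\frac{12422}{11062} - \frac{16007}{504}\right) + 30646} = \sqrt{\left(12422 \cdot \frac{1}{11062} - \frac{16007}{504}\right) + 30646} = \sqrt{\left(\frac{6211}{5531} - \frac{16007}{504}\right) + 30646} = \sqrt{- \frac{85404373}{2787624} + 30646} = \sqrt{\frac{85344120731}{2787624}} = \frac{\sqrt{6608536644684254}}{464604}$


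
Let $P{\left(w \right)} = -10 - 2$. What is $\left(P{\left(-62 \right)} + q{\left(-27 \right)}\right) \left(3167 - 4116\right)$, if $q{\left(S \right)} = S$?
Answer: $37011$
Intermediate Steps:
$P{\left(w \right)} = -12$ ($P{\left(w \right)} = -10 - 2 = -12$)
$\left(P{\left(-62 \right)} + q{\left(-27 \right)}\right) \left(3167 - 4116\right) = \left(-12 - 27\right) \left(3167 - 4116\right) = \left(-39\right) \left(-949\right) = 37011$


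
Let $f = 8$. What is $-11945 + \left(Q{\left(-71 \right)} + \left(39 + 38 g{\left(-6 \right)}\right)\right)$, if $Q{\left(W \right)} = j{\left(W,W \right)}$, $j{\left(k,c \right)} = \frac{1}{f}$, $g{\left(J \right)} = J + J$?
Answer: $- \frac{98895}{8} \approx -12362.0$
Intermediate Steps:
$g{\left(J \right)} = 2 J$
$j{\left(k,c \right)} = \frac{1}{8}$
$Q{\left(W \right)} = \frac{1}{8}$
$-11945 + \left(Q{\left(-71 \right)} + \left(39 + 38 g{\left(-6 \right)}\right)\right) = -11945 + \left(\frac{1}{8} + \left(39 + 38 \cdot 2 \left(-6\right)\right)\right) = -11945 + \left(\frac{1}{8} + \left(39 + 38 \left(-12\right)\right)\right) = -11945 + \left(\frac{1}{8} + \left(39 - 456\right)\right) = -11945 + \left(\frac{1}{8} - 417\right) = -11945 - \frac{3335}{8} = - \frac{98895}{8}$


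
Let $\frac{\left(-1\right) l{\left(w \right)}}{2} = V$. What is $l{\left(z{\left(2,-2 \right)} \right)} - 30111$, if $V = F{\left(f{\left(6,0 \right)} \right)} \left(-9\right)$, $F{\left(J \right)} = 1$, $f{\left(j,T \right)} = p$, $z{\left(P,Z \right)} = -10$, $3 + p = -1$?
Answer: $-30093$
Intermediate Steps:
$p = -4$ ($p = -3 - 1 = -4$)
$f{\left(j,T \right)} = -4$
$V = -9$ ($V = 1 \left(-9\right) = -9$)
$l{\left(w \right)} = 18$ ($l{\left(w \right)} = \left(-2\right) \left(-9\right) = 18$)
$l{\left(z{\left(2,-2 \right)} \right)} - 30111 = 18 - 30111 = -30093$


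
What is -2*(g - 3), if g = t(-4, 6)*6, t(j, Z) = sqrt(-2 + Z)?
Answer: -18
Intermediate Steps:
g = 12 (g = sqrt(-2 + 6)*6 = sqrt(4)*6 = 2*6 = 12)
-2*(g - 3) = -2*(12 - 3) = -2*9 = -18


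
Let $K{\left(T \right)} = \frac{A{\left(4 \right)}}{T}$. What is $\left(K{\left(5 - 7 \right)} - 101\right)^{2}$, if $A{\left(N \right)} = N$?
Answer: $10609$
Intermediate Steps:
$K{\left(T \right)} = \frac{4}{T}$
$\left(K{\left(5 - 7 \right)} - 101\right)^{2} = \left(\frac{4}{5 - 7} - 101\right)^{2} = \left(\frac{4}{-2} - 101\right)^{2} = \left(4 \left(- \frac{1}{2}\right) - 101\right)^{2} = \left(-2 - 101\right)^{2} = \left(-103\right)^{2} = 10609$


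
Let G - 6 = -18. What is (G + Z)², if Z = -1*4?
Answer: 256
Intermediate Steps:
G = -12 (G = 6 - 18 = -12)
Z = -4
(G + Z)² = (-12 - 4)² = (-16)² = 256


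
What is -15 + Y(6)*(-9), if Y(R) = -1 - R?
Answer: 48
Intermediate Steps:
-15 + Y(6)*(-9) = -15 + (-1 - 1*6)*(-9) = -15 + (-1 - 6)*(-9) = -15 - 7*(-9) = -15 + 63 = 48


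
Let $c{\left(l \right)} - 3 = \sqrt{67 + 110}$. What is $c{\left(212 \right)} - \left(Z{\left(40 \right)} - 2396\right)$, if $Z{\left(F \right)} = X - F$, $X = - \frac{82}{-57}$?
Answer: $\frac{138941}{57} + \sqrt{177} \approx 2450.9$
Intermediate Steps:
$X = \frac{82}{57}$ ($X = \left(-82\right) \left(- \frac{1}{57}\right) = \frac{82}{57} \approx 1.4386$)
$c{\left(l \right)} = 3 + \sqrt{177}$ ($c{\left(l \right)} = 3 + \sqrt{67 + 110} = 3 + \sqrt{177}$)
$Z{\left(F \right)} = \frac{82}{57} - F$
$c{\left(212 \right)} - \left(Z{\left(40 \right)} - 2396\right) = \left(3 + \sqrt{177}\right) - \left(\left(\frac{82}{57} - 40\right) - 2396\right) = \left(3 + \sqrt{177}\right) - \left(- \frac{2198}{57} - 2396\right) = \left(3 + \sqrt{177}\right) - - \frac{138770}{57} = \left(3 + \sqrt{177}\right) + \frac{138770}{57} = \frac{138941}{57} + \sqrt{177}$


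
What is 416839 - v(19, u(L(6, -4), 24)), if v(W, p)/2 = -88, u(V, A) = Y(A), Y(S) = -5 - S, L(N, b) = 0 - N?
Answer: 417015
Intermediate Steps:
L(N, b) = -N
u(V, A) = -5 - A
v(W, p) = -176 (v(W, p) = 2*(-88) = -176)
416839 - v(19, u(L(6, -4), 24)) = 416839 - 1*(-176) = 416839 + 176 = 417015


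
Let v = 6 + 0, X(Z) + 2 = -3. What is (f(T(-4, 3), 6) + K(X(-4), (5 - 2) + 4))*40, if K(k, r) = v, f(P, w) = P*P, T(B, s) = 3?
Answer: 600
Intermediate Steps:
X(Z) = -5 (X(Z) = -2 - 3 = -5)
f(P, w) = P²
v = 6
K(k, r) = 6
(f(T(-4, 3), 6) + K(X(-4), (5 - 2) + 4))*40 = (3² + 6)*40 = (9 + 6)*40 = 15*40 = 600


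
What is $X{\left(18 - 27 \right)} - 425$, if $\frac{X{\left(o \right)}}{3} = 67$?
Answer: $-224$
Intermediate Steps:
$X{\left(o \right)} = 201$ ($X{\left(o \right)} = 3 \cdot 67 = 201$)
$X{\left(18 - 27 \right)} - 425 = 201 - 425 = -224$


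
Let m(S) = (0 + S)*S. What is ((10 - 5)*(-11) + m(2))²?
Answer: 2601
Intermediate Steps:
m(S) = S² (m(S) = S*S = S²)
((10 - 5)*(-11) + m(2))² = ((10 - 5)*(-11) + 2²)² = (5*(-11) + 4)² = (-55 + 4)² = (-51)² = 2601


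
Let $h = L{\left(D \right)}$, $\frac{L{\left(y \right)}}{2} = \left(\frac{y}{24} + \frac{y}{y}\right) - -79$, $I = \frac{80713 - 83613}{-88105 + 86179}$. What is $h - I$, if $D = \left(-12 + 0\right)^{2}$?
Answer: $\frac{164186}{963} \approx 170.49$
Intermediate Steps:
$I = \frac{1450}{963}$ ($I = - \frac{2900}{-1926} = \left(-2900\right) \left(- \frac{1}{1926}\right) = \frac{1450}{963} \approx 1.5057$)
$D = 144$ ($D = \left(-12\right)^{2} = 144$)
$L{\left(y \right)} = 160 + \frac{y}{12}$ ($L{\left(y \right)} = 2 \left(\left(\frac{y}{24} + \frac{y}{y}\right) - -79\right) = 2 \left(\left(y \frac{1}{24} + 1\right) + 79\right) = 2 \left(\left(\frac{y}{24} + 1\right) + 79\right) = 2 \left(\left(1 + \frac{y}{24}\right) + 79\right) = 2 \left(80 + \frac{y}{24}\right) = 160 + \frac{y}{12}$)
$h = 172$ ($h = 160 + \frac{1}{12} \cdot 144 = 160 + 12 = 172$)
$h - I = 172 - \frac{1450}{963} = \frac{164186}{963}$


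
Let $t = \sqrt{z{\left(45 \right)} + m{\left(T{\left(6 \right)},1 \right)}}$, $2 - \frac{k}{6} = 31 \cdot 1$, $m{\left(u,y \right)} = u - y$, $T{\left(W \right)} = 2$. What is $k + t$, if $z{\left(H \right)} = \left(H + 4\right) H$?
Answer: $-174 + \sqrt{2206} \approx -127.03$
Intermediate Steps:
$z{\left(H \right)} = H \left(4 + H\right)$ ($z{\left(H \right)} = \left(4 + H\right) H = H \left(4 + H\right)$)
$k = -174$ ($k = 12 - 6 \cdot 31 \cdot 1 = 12 - 186 = -174$)
$t = \sqrt{2206}$ ($t = \sqrt{45 \left(4 + 45\right) + \left(2 - 1\right)} = \sqrt{45 \cdot 49 + \left(2 - 1\right)} = \sqrt{2205 + 1} = \sqrt{2206} \approx 46.968$)
$k + t = -174 + \sqrt{2206}$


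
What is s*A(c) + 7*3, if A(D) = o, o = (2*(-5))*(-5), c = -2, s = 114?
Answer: 5721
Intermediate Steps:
o = 50 (o = -10*(-5) = 50)
A(D) = 50
s*A(c) + 7*3 = 114*50 + 7*3 = 5700 + 21 = 5721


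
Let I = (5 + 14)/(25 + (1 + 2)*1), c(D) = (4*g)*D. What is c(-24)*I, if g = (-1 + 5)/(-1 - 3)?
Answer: 456/7 ≈ 65.143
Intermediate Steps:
g = -1 (g = 4/(-4) = 4*(-1/4) = -1)
c(D) = -4*D (c(D) = (4*(-1))*D = -4*D)
I = 19/28 (I = 19/(25 + 3*1) = 19/(25 + 3) = 19/28 ≈ 0.67857)
c(-24)*I = -4*(-24)*(19/28) = 96*(19/28) = 456/7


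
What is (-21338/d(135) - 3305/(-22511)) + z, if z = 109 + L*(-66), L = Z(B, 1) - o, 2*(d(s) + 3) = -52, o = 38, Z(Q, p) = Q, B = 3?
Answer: 2059604724/652819 ≈ 3154.9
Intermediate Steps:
d(s) = -29 (d(s) = -3 + (½)*(-52) = -3 - 26 = -29)
L = -35 (L = 3 - 1*38 = 3 - 38 = -35)
z = 2419 (z = 109 - 35*(-66) = 109 + 2310 = 2419)
(-21338/d(135) - 3305/(-22511)) + z = (-21338/(-29) - 3305/(-22511)) + 2419 = (-21338*(-1/29) - 3305*(-1/22511)) + 2419 = (21338/29 + 3305/22511) + 2419 = 480435563/652819 + 2419 = 2059604724/652819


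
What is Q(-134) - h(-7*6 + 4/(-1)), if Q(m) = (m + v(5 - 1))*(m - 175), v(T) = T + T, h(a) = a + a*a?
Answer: 36864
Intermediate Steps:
h(a) = a + a**2
v(T) = 2*T
Q(m) = (-175 + m)*(8 + m) (Q(m) = (m + 2*(5 - 1))*(m - 175) = (m + 2*4)*(-175 + m) = (m + 8)*(-175 + m) = (8 + m)*(-175 + m) = (-175 + m)*(8 + m))
Q(-134) - h(-7*6 + 4/(-1)) = (-1400 + (-134)**2 - 167*(-134)) - (-7*6 + 4/(-1))*(1 + (-7*6 + 4/(-1))) = (-1400 + 17956 + 22378) - (-42 + 4*(-1))*(1 + (-42 + 4*(-1))) = 38934 - (-42 - 4)*(1 + (-42 - 4)) = 38934 - (-46)*(1 - 46) = 38934 - (-46)*(-45) = 38934 - 1*2070 = 38934 - 2070 = 36864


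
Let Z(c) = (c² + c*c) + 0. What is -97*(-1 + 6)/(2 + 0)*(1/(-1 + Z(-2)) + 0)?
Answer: -485/14 ≈ -34.643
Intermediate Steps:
Z(c) = 2*c² (Z(c) = (c² + c²) + 0 = 2*c² + 0 = 2*c²)
-97*(-1 + 6)/(2 + 0)*(1/(-1 + Z(-2)) + 0) = -97*(-1 + 6)/(2 + 0)*(1/(-1 + 2*(-2)²) + 0) = -97*5/2*(1/(-1 + 2*4) + 0) = -97*5*(½)*(1/(-1 + 8) + 0) = -485*(1/7 + 0)/2 = -485*(⅐ + 0)/2 = -485/(2*7) = -97*5/14 = -485/14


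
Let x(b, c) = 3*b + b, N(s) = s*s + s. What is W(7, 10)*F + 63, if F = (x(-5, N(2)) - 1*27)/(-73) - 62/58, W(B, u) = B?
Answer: 127071/2117 ≈ 60.024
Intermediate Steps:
N(s) = s + s**2 (N(s) = s**2 + s = s + s**2)
x(b, c) = 4*b
F = -900/2117 (F = (4*(-5) - 1*27)/(-73) - 62/58 = (-20 - 27)*(-1/73) - 62*1/58 = -47*(-1/73) - 31/29 = 47/73 - 31/29 = -900/2117 ≈ -0.42513)
W(7, 10)*F + 63 = 7*(-900/2117) + 63 = -6300/2117 + 63 = 127071/2117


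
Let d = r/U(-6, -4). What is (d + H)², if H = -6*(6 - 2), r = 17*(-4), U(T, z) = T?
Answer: 1444/9 ≈ 160.44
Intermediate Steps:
r = -68
d = 34/3 (d = -68/(-6) = -68*(-⅙) = 34/3 ≈ 11.333)
H = -24 (H = -6*4 = -24)
(d + H)² = (34/3 - 24)² = (-38/3)² = 1444/9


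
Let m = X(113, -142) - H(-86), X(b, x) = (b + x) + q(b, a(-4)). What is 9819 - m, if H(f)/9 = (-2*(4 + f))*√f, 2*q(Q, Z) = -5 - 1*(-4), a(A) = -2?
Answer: 19697/2 + 1476*I*√86 ≈ 9848.5 + 13688.0*I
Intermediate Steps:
q(Q, Z) = -½ (q(Q, Z) = (-5 - 1*(-4))/2 = (-5 + 4)/2 = (½)*(-1) = -½)
X(b, x) = -½ + b + x (X(b, x) = (b + x) - ½ = -½ + b + x)
H(f) = 9*√f*(-8 - 2*f) (H(f) = 9*((-2*(4 + f))*√f) = 9*((-8 - 2*f)*√f) = 9*(√f*(-8 - 2*f)) = 9*√f*(-8 - 2*f))
m = -59/2 - 1476*I*√86 (m = (-½ + 113 - 142) - 18*√(-86)*(-4 - 1*(-86)) = -59/2 - 18*I*√86*(-4 + 86) = -59/2 - 18*I*√86*82 = -59/2 - 1476*I*√86 ≈ -29.5 - 13688.0*I)
9819 - m = 9819 - (-59/2 - 1476*I*√86) = 9819 + (59/2 + 1476*I*√86) = 19697/2 + 1476*I*√86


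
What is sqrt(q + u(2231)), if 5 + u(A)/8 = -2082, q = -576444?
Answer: 2*I*sqrt(148285) ≈ 770.16*I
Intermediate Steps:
u(A) = -16696 (u(A) = -40 + 8*(-2082) = -40 - 16656 = -16696)
sqrt(q + u(2231)) = sqrt(-576444 - 16696) = sqrt(-593140) = 2*I*sqrt(148285)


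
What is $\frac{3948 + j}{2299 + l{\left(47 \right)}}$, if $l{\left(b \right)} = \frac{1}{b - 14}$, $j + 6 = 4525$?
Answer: $\frac{279411}{75868} \approx 3.6829$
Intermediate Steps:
$j = 4519$ ($j = -6 + 4525 = 4519$)
$l{\left(b \right)} = \frac{1}{-14 + b}$
$\frac{3948 + j}{2299 + l{\left(47 \right)}} = \frac{3948 + 4519}{2299 + \frac{1}{-14 + 47}} = \frac{8467}{2299 + \frac{1}{33}} = \frac{8467}{\frac{75868}{33}} = 8467 \cdot \frac{33}{75868} = \frac{279411}{75868}$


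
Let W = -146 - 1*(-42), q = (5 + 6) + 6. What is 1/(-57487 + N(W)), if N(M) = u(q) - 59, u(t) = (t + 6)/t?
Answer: -17/978259 ≈ -1.7378e-5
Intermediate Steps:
q = 17 (q = 11 + 6 = 17)
W = -104 (W = -146 + 42 = -104)
u(t) = (6 + t)/t
N(M) = -980/17 (N(M) = (6 + 17)/17 - 59 = (1/17)*23 - 59 = 23/17 - 59 = -980/17)
1/(-57487 + N(W)) = 1/(-57487 - 980/17) = 1/(-978259/17) = -17/978259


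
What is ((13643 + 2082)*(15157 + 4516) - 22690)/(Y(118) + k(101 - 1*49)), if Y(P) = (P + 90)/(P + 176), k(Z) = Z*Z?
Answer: 45472279545/397592 ≈ 1.1437e+5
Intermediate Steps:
k(Z) = Z**2
Y(P) = (90 + P)/(176 + P)
((13643 + 2082)*(15157 + 4516) - 22690)/(Y(118) + k(101 - 1*49)) = ((13643 + 2082)*(15157 + 4516) - 22690)/((90 + 118)/(176 + 118) + (101 - 1*49)**2) = (15725*19673 - 22690)/(208/294 + (101 - 49)**2) = (309357925 - 22690)/((1/294)*208 + 52**2) = 309335235/(104/147 + 2704) = 309335235/(397592/147) = 309335235*(147/397592) = 45472279545/397592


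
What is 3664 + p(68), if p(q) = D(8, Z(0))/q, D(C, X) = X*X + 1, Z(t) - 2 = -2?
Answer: 249153/68 ≈ 3664.0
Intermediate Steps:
Z(t) = 0 (Z(t) = 2 - 2 = 0)
D(C, X) = 1 + X² (D(C, X) = X² + 1 = 1 + X²)
p(q) = 1/q (p(q) = (1 + 0²)/q = (1 + 0)/q = 1/q)
3664 + p(68) = 3664 + 1/68 = 249153/68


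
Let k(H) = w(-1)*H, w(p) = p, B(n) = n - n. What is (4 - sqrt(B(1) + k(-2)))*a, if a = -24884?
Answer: -99536 + 24884*sqrt(2) ≈ -64345.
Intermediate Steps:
B(n) = 0
k(H) = -H
(4 - sqrt(B(1) + k(-2)))*a = (4 - sqrt(0 - 1*(-2)))*(-24884) = (4 - sqrt(0 + 2))*(-24884) = (4 - sqrt(2))*(-24884) = -99536 + 24884*sqrt(2)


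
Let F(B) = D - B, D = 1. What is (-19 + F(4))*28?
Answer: -616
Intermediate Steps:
F(B) = 1 - B
(-19 + F(4))*28 = (-19 + (1 - 1*4))*28 = (-19 + (1 - 4))*28 = (-19 - 3)*28 = -22*28 = -616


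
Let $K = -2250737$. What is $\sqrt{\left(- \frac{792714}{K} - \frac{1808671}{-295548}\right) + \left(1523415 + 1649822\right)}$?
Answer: $\frac{\sqrt{351033815275265697365852020509}}{332600409438} \approx 1781.4$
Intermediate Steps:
$\sqrt{\left(- \frac{792714}{K} - \frac{1808671}{-295548}\right) + \left(1523415 + 1649822\right)} = \sqrt{\left(- \frac{792714}{-2250737} - \frac{1808671}{-295548}\right) + \left(1523415 + 1649822\right)} = \sqrt{\left(\left(-792714\right) \left(- \frac{1}{2250737}\right) - - \frac{1808671}{295548}\right) + 3173237} = \sqrt{\left(\frac{792714}{2250737} + \frac{1808671}{295548}\right) + 3173237} = \sqrt{\frac{4305127777799}{665200818876} + 3173237} = \sqrt{\frac{2110844156015399411}{665200818876}} = \frac{\sqrt{351033815275265697365852020509}}{332600409438}$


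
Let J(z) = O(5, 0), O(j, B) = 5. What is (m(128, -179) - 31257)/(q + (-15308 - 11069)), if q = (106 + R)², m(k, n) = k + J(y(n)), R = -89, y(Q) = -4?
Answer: 7781/6522 ≈ 1.1930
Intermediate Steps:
J(z) = 5
m(k, n) = 5 + k (m(k, n) = k + 5 = 5 + k)
q = 289 (q = (106 - 89)² = 17² = 289)
(m(128, -179) - 31257)/(q + (-15308 - 11069)) = ((5 + 128) - 31257)/(289 + (-15308 - 11069)) = (133 - 31257)/(289 - 26377) = -31124/(-26088) = -31124*(-1/26088) = 7781/6522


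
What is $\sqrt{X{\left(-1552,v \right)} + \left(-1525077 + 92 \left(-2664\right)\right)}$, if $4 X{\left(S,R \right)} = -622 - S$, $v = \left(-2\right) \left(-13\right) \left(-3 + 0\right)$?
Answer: $\frac{i \sqrt{7079730}}{2} \approx 1330.4 i$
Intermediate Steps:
$v = -78$ ($v = 26 \left(-3\right) = -78$)
$X{\left(S,R \right)} = - \frac{311}{2} - \frac{S}{4}$ ($X{\left(S,R \right)} = \frac{-622 - S}{4} = - \frac{311}{2} - \frac{S}{4}$)
$\sqrt{X{\left(-1552,v \right)} + \left(-1525077 + 92 \left(-2664\right)\right)} = \sqrt{\left(- \frac{311}{2} - -388\right) + \left(-1525077 + 92 \left(-2664\right)\right)} = \sqrt{\left(- \frac{311}{2} + 388\right) - 1770165} = \sqrt{\frac{465}{2} - 1770165} = \sqrt{- \frac{3539865}{2}} = \frac{i \sqrt{7079730}}{2}$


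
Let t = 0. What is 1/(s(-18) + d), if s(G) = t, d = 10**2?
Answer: 1/100 ≈ 0.010000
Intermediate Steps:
d = 100
s(G) = 0
1/(s(-18) + d) = 1/(0 + 100) = 1/100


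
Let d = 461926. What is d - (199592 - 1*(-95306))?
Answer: 167028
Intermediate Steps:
d - (199592 - 1*(-95306)) = 461926 - (199592 - 1*(-95306)) = 461926 - (199592 + 95306) = 461926 - 1*294898 = 461926 - 294898 = 167028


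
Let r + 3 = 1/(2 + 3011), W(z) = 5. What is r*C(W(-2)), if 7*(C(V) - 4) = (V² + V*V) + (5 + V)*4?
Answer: -1066484/21091 ≈ -50.566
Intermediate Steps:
r = -9038/3013 (r = -3 + 1/(2 + 3011) = -3 + 1/3013 = -9038/3013 ≈ -2.9997)
C(V) = 48/7 + 2*V²/7 + 4*V/7 (C(V) = 4 + ((V² + V*V) + (5 + V)*4)/7 = 4 + ((V² + V²) + (20 + 4*V))/7 = 4 + (2*V² + (20 + 4*V))/7 = 4 + (20 + 2*V² + 4*V)/7 = 4 + (20/7 + 2*V²/7 + 4*V/7) = 48/7 + 2*V²/7 + 4*V/7)
r*C(W(-2)) = -9038*(48/7 + (2/7)*5² + (4/7)*5)/3013 = -9038*(48/7 + (2/7)*25 + 20/7)/3013 = -9038*(48/7 + 50/7 + 20/7)/3013 = -9038/3013*118/7 = -1066484/21091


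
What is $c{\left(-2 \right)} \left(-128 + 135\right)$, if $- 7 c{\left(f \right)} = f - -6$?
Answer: $-4$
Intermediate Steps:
$c{\left(f \right)} = - \frac{6}{7} - \frac{f}{7}$ ($c{\left(f \right)} = - \frac{f - -6}{7} = - \frac{f + 6}{7} = - \frac{6 + f}{7} = - \frac{6}{7} - \frac{f}{7}$)
$c{\left(-2 \right)} \left(-128 + 135\right) = \left(- \frac{6}{7} - - \frac{2}{7}\right) \left(-128 + 135\right) = \left(- \frac{6}{7} + \frac{2}{7}\right) 7 = \left(- \frac{4}{7}\right) 7 = -4$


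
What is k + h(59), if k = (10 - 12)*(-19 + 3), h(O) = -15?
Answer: 17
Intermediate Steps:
k = 32 (k = -2*(-16) = 32)
k + h(59) = 32 - 15 = 17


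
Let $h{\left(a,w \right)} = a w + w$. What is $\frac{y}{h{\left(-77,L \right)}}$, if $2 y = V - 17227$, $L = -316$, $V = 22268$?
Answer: $\frac{5041}{48032} \approx 0.10495$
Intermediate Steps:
$h{\left(a,w \right)} = w + a w$
$y = \frac{5041}{2}$ ($y = \frac{22268 - 17227}{2} = \frac{1}{2} \cdot 5041 = \frac{5041}{2} \approx 2520.5$)
$\frac{y}{h{\left(-77,L \right)}} = \frac{5041}{2 \left(- 316 \left(1 - 77\right)\right)} = \frac{5041}{2 \left(\left(-316\right) \left(-76\right)\right)} = \frac{5041}{2 \cdot 24016} = \frac{5041}{2} \cdot \frac{1}{24016} = \frac{5041}{48032}$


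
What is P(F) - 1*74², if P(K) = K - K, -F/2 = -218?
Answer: -5476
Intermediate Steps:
F = 436 (F = -2*(-218) = 436)
P(K) = 0
P(F) - 1*74² = 0 - 1*74² = 0 - 1*5476 = 0 - 5476 = -5476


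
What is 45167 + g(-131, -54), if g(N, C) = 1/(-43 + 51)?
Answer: 361337/8 ≈ 45167.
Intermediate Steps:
g(N, C) = ⅛ (g(N, C) = 1/8 = ⅛)
45167 + g(-131, -54) = 45167 + ⅛ = 361337/8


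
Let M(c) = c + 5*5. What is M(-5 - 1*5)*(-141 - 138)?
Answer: -4185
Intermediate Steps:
M(c) = 25 + c (M(c) = c + 25 = 25 + c)
M(-5 - 1*5)*(-141 - 138) = (25 + (-5 - 1*5))*(-141 - 138) = (25 + (-5 - 5))*(-279) = (25 - 10)*(-279) = 15*(-279) = -4185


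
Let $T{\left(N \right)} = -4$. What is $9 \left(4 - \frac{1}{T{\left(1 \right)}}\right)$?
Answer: $\frac{153}{4} \approx 38.25$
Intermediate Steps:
$9 \left(4 - \frac{1}{T{\left(1 \right)}}\right) = 9 \left(4 - \frac{1}{-4}\right) = 9 \left(4 - - \frac{1}{4}\right) = 9 \left(4 + \frac{1}{4}\right) = 9 \cdot \frac{17}{4} = \frac{153}{4}$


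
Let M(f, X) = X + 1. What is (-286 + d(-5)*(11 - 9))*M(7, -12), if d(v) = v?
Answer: 3256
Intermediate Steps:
M(f, X) = 1 + X
(-286 + d(-5)*(11 - 9))*M(7, -12) = (-286 - 5*(11 - 9))*(1 - 12) = (-286 - 5*2)*(-11) = (-286 - 10)*(-11) = -296*(-11) = 3256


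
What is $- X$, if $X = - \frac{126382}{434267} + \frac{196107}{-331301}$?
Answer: $\frac{127033281551}{143873091367} \approx 0.88295$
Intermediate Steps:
$X = - \frac{127033281551}{143873091367}$ ($X = \left(-126382\right) \frac{1}{434267} + 196107 \left(- \frac{1}{331301}\right) = - \frac{126382}{434267} - \frac{196107}{331301} = - \frac{127033281551}{143873091367} \approx -0.88295$)
$- X = \left(-1\right) \left(- \frac{127033281551}{143873091367}\right) = \frac{127033281551}{143873091367}$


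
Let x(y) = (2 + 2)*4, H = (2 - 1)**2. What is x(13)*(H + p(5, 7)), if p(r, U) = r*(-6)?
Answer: -464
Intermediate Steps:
p(r, U) = -6*r
H = 1 (H = 1**2 = 1)
x(y) = 16 (x(y) = 4*4 = 16)
x(13)*(H + p(5, 7)) = 16*(1 - 6*5) = 16*(1 - 30) = 16*(-29) = -464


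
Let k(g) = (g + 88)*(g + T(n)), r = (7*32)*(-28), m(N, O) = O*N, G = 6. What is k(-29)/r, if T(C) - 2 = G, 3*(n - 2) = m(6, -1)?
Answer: 177/896 ≈ 0.19754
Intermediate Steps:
m(N, O) = N*O
n = 0 (n = 2 + (6*(-1))/3 = 2 + (1/3)*(-6) = 2 - 2 = 0)
T(C) = 8 (T(C) = 2 + 6 = 8)
r = -6272 (r = 224*(-28) = -6272)
k(g) = (8 + g)*(88 + g) (k(g) = (g + 88)*(g + 8) = (88 + g)*(8 + g) = (8 + g)*(88 + g))
k(-29)/r = (704 + (-29)**2 + 96*(-29))/(-6272) = (704 + 841 - 2784)*(-1/6272) = -1239*(-1/6272) = 177/896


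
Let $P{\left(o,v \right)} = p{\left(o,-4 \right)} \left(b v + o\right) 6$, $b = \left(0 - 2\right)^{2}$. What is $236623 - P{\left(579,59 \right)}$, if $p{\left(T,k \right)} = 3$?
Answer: $221953$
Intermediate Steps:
$b = 4$ ($b = \left(-2\right)^{2} = 4$)
$P{\left(o,v \right)} = 18 o + 72 v$ ($P{\left(o,v \right)} = 3 \left(4 v + o\right) 6 = 3 \left(o + 4 v\right) 6 = \left(3 o + 12 v\right) 6 = 18 o + 72 v$)
$236623 - P{\left(579,59 \right)} = 236623 - \left(18 \cdot 579 + 72 \cdot 59\right) = 236623 - \left(10422 + 4248\right) = 236623 - 14670 = 221953$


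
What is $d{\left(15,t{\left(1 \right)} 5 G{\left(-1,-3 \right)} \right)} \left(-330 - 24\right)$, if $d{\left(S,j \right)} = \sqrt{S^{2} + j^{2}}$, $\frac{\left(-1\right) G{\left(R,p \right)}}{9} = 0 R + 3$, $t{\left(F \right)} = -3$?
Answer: $- 5310 \sqrt{730} \approx -1.4347 \cdot 10^{5}$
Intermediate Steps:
$G{\left(R,p \right)} = -27$ ($G{\left(R,p \right)} = - 9 \left(0 R + 3\right) = - 9 \left(0 + 3\right) = \left(-9\right) 3 = -27$)
$d{\left(15,t{\left(1 \right)} 5 G{\left(-1,-3 \right)} \right)} \left(-330 - 24\right) = \sqrt{15^{2} + \left(\left(-3\right) 5 \left(-27\right)\right)^{2}} \left(-330 - 24\right) = \sqrt{225 + \left(\left(-15\right) \left(-27\right)\right)^{2}} \left(-354\right) = \sqrt{225 + 405^{2}} \left(-354\right) = \sqrt{225 + 164025} \left(-354\right) = \sqrt{164250} \left(-354\right) = 15 \sqrt{730} \left(-354\right) = - 5310 \sqrt{730}$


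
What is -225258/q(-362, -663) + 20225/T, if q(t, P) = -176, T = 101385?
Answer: 207648563/162216 ≈ 1280.1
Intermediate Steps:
-225258/q(-362, -663) + 20225/T = -225258/(-176) + 20225/101385 = -225258*(-1/176) + 20225*(1/101385) = 10239/8 + 4045/20277 = 207648563/162216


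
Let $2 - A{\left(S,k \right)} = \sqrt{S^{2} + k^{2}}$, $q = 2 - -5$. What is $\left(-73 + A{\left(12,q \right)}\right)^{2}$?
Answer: $\left(71 + \sqrt{193}\right)^{2} \approx 7206.7$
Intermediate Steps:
$q = 7$ ($q = 2 + 5 = 7$)
$A{\left(S,k \right)} = 2 - \sqrt{S^{2} + k^{2}}$
$\left(-73 + A{\left(12,q \right)}\right)^{2} = \left(-73 + \left(2 - \sqrt{12^{2} + 7^{2}}\right)\right)^{2} = \left(-73 + \left(2 - \sqrt{144 + 49}\right)\right)^{2} = \left(-73 + \left(2 - \sqrt{193}\right)\right)^{2} = \left(-71 - \sqrt{193}\right)^{2}$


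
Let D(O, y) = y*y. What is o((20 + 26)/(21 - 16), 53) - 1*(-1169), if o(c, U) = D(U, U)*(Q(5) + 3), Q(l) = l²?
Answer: 79821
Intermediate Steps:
D(O, y) = y²
o(c, U) = 28*U² (o(c, U) = U²*(5² + 3) = U²*(25 + 3) = U²*28 = 28*U²)
o((20 + 26)/(21 - 16), 53) - 1*(-1169) = 28*53² - 1*(-1169) = 28*2809 + 1169 = 78652 + 1169 = 79821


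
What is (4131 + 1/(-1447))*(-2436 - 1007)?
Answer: -20580725308/1447 ≈ -1.4223e+7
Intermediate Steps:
(4131 + 1/(-1447))*(-2436 - 1007) = (4131 - 1/1447)*(-3443) = (5977556/1447)*(-3443) = -20580725308/1447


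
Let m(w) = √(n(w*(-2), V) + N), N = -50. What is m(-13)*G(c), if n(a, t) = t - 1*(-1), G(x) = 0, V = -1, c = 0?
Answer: 0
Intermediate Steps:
n(a, t) = 1 + t (n(a, t) = t + 1 = 1 + t)
m(w) = 5*I*√2 (m(w) = √((1 - 1) - 50) = √(0 - 50) = √(-50) = 5*I*√2)
m(-13)*G(c) = (5*I*√2)*0 = 0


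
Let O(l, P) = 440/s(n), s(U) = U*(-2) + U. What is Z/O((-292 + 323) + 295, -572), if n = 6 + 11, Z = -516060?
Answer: 438651/22 ≈ 19939.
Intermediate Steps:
n = 17
s(U) = -U (s(U) = -2*U + U = -U)
O(l, P) = -440/17 (O(l, P) = 440/((-1*17)) = 440/(-17) = 440*(-1/17) = -440/17)
Z/O((-292 + 323) + 295, -572) = -516060/(-440/17) = -516060*(-17/440) = 438651/22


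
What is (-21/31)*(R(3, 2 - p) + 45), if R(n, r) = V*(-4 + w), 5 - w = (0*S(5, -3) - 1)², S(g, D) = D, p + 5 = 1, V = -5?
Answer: -945/31 ≈ -30.484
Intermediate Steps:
p = -4 (p = -5 + 1 = -4)
w = 4 (w = 5 - (0*(-3) - 1)² = 5 - (0 - 1)² = 5 - 1*(-1)² = 5 - 1*1 = 5 - 1 = 4)
R(n, r) = 0 (R(n, r) = -5*(-4 + 4) = -5*0 = 0)
(-21/31)*(R(3, 2 - p) + 45) = (-21/31)*(0 + 45) = -21*1/31*45 = -21/31*45 = -945/31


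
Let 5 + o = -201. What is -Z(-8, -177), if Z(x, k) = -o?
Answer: -206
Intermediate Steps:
o = -206 (o = -5 - 201 = -206)
Z(x, k) = 206 (Z(x, k) = -1*(-206) = 206)
-Z(-8, -177) = -1*206 = -206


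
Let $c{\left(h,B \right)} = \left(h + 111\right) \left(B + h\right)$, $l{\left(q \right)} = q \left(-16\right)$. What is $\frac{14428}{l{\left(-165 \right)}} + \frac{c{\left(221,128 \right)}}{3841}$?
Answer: $\frac{90327367}{2535060} \approx 35.631$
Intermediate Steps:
$l{\left(q \right)} = - 16 q$
$c{\left(h,B \right)} = \left(111 + h\right) \left(B + h\right)$
$\frac{14428}{l{\left(-165 \right)}} + \frac{c{\left(221,128 \right)}}{3841} = \frac{14428}{\left(-16\right) \left(-165\right)} + \frac{221^{2} + 111 \cdot 128 + 111 \cdot 221 + 128 \cdot 221}{3841} = \frac{14428}{2640} + \left(48841 + 14208 + 24531 + 28288\right) \frac{1}{3841} = 14428 \cdot \frac{1}{2640} + 115868 \cdot \frac{1}{3841} = \frac{3607}{660} + \frac{115868}{3841} = \frac{90327367}{2535060}$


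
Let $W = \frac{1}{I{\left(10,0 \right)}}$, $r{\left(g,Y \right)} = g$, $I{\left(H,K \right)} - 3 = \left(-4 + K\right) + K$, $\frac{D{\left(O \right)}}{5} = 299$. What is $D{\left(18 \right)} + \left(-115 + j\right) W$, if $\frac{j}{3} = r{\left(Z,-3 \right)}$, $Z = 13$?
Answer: $1571$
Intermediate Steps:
$D{\left(O \right)} = 1495$ ($D{\left(O \right)} = 5 \cdot 299 = 1495$)
$I{\left(H,K \right)} = -1 + 2 K$ ($I{\left(H,K \right)} = 3 + \left(\left(-4 + K\right) + K\right) = 3 + \left(-4 + 2 K\right) = -1 + 2 K$)
$W = -1$ ($W = \frac{1}{-1 + 2 \cdot 0} = \frac{1}{-1 + 0} = \frac{1}{-1} = -1$)
$j = 39$ ($j = 3 \cdot 13 = 39$)
$D{\left(18 \right)} + \left(-115 + j\right) W = 1495 + \left(-115 + 39\right) \left(-1\right) = 1495 - -76 = 1495 + 76 = 1571$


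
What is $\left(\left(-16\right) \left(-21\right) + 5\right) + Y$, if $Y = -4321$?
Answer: $-3980$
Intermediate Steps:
$\left(\left(-16\right) \left(-21\right) + 5\right) + Y = \left(\left(-16\right) \left(-21\right) + 5\right) - 4321 = \left(336 + 5\right) - 4321 = 341 - 4321 = -3980$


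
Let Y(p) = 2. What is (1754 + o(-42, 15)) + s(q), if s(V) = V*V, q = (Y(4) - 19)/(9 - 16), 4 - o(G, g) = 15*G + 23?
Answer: 116174/49 ≈ 2370.9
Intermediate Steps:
o(G, g) = -19 - 15*G (o(G, g) = 4 - (15*G + 23) = 4 - (23 + 15*G) = 4 + (-23 - 15*G) = -19 - 15*G)
q = 17/7 (q = (2 - 19)/(9 - 16) = -17/(-7) = -17*(-1/7) = 17/7 ≈ 2.4286)
s(V) = V**2
(1754 + o(-42, 15)) + s(q) = (1754 + (-19 - 15*(-42))) + (17/7)**2 = (1754 + (-19 + 630)) + 289/49 = (1754 + 611) + 289/49 = 2365 + 289/49 = 116174/49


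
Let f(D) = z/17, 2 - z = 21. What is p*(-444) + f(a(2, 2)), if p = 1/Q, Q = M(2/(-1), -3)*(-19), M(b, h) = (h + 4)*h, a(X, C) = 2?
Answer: -2877/323 ≈ -8.9071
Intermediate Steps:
z = -19 (z = 2 - 1*21 = 2 - 21 = -19)
M(b, h) = h*(4 + h) (M(b, h) = (4 + h)*h = h*(4 + h))
f(D) = -19/17
Q = 57 (Q = -3*(4 - 3)*(-19) = -3*1*(-19) = -3*(-19) = 57)
p = 1/57 ≈ 0.017544
p*(-444) + f(a(2, 2)) = (1/57)*(-444) - 19/17 = -148/19 - 19/17 = -2877/323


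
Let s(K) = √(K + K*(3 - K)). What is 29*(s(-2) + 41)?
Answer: 1189 + 58*I*√3 ≈ 1189.0 + 100.46*I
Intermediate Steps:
29*(s(-2) + 41) = 29*(√(-2*(4 - 1*(-2))) + 41) = 29*(√(-2*(4 + 2)) + 41) = 29*(√(-2*6) + 41) = 29*(√(-12) + 41) = 29*(2*I*√3 + 41) = 29*(41 + 2*I*√3) = 1189 + 58*I*√3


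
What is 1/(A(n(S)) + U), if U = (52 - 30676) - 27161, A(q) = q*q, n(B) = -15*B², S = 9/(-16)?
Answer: -65536/3785521535 ≈ -1.7312e-5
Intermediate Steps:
S = -9/16 (S = 9*(-1/16) = -9/16 ≈ -0.56250)
A(q) = q²
U = -57785 (U = -30624 - 27161 = -57785)
1/(A(n(S)) + U) = 1/((-15*(-9/16)²)² - 57785) = 1/((-15*81/256)² - 57785) = 1/((-1215/256)² - 57785) = 1/(1476225/65536 - 57785) = 1/(-3785521535/65536) = -65536/3785521535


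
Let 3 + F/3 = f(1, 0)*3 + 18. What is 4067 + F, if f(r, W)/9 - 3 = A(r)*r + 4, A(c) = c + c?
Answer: 4841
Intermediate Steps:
A(c) = 2*c
f(r, W) = 63 + 18*r² (f(r, W) = 27 + 9*((2*r)*r + 4) = 27 + 9*(2*r² + 4) = 27 + 9*(4 + 2*r²) = 27 + (36 + 18*r²) = 63 + 18*r²)
F = 774 (F = -9 + 3*((63 + 18*1²)*3 + 18) = -9 + 3*((63 + 18*1)*3 + 18) = -9 + 3*((63 + 18)*3 + 18) = -9 + 3*(81*3 + 18) = -9 + 3*(243 + 18) = -9 + 3*261 = -9 + 783 = 774)
4067 + F = 4067 + 774 = 4841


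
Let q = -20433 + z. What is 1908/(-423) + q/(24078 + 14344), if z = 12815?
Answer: -4251755/902917 ≈ -4.7089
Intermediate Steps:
q = -7618 (q = -20433 + 12815 = -7618)
1908/(-423) + q/(24078 + 14344) = 1908/(-423) - 7618/(24078 + 14344) = 1908*(-1/423) - 7618/38422 = -212/47 - 7618*1/38422 = -212/47 - 3809/19211 = -4251755/902917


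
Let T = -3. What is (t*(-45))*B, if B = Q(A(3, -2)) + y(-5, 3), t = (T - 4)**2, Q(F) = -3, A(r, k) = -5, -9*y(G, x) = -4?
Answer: 5635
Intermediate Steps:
y(G, x) = 4/9 (y(G, x) = -1/9*(-4) = 4/9)
t = 49 (t = (-3 - 4)**2 = (-7)**2 = 49)
B = -23/9 (B = -3 + 4/9 = -23/9 ≈ -2.5556)
(t*(-45))*B = (49*(-45))*(-23/9) = -2205*(-23/9) = 5635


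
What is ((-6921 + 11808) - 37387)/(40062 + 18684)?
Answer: -16250/29373 ≈ -0.55323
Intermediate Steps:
((-6921 + 11808) - 37387)/(40062 + 18684) = (4887 - 37387)/58746 = -32500*1/58746 = -16250/29373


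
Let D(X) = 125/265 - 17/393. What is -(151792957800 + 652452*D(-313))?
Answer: -1053900446832616/6943 ≈ -1.5179e+11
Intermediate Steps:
D(X) = 8924/20829 (D(X) = 125*(1/265) - 17*1/393 = 25/53 - 17/393 = 8924/20829)
-(151792957800 + 652452*D(-313)) = -652452/(1/(-55*(-47)*90 + 8924/20829)) = -652452/(1/(2585*90 + 8924/20829)) = -652452/(1/(232650 + 8924/20829)) = -652452/(1/(4845875774/20829)) = -652452/20829/4845875774 = -652452*4845875774/20829 = -1053900446832616/6943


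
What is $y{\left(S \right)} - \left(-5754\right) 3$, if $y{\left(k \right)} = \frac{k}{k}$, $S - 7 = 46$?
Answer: $17263$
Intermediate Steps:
$S = 53$ ($S = 7 + 46 = 53$)
$y{\left(k \right)} = 1$
$y{\left(S \right)} - \left(-5754\right) 3 = 1 - \left(-5754\right) 3 = 1 - -17262 = 1 + 17262 = 17263$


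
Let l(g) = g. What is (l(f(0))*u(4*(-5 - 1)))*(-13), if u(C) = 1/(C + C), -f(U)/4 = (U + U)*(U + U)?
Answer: 0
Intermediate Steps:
f(U) = -16*U**2 (f(U) = -4*(U + U)*(U + U) = -4*2*U*2*U = -16*U**2)
u(C) = 1/(2*C)
(l(f(0))*u(4*(-5 - 1)))*(-13) = ((-16*0**2)*(1/(2*((4*(-5 - 1))))))*(-13) = ((-16*0)*(1/(2*((4*(-6))))))*(-13) = (0*((1/2)/(-24)))*(-13) = (0*((1/2)*(-1/24)))*(-13) = (0*(-1/48))*(-13) = 0*(-13) = 0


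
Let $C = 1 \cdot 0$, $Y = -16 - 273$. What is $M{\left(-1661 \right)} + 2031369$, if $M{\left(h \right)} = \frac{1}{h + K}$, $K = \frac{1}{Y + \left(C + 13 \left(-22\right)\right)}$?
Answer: $\frac{1940111778469}{955076} \approx 2.0314 \cdot 10^{6}$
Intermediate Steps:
$Y = -289$ ($Y = -16 - 273 = -289$)
$C = 0$
$K = - \frac{1}{575}$ ($K = \frac{1}{-289 + \left(0 + 13 \left(-22\right)\right)} = \frac{1}{-289 + \left(0 - 286\right)} = \frac{1}{-289 - 286} = \frac{1}{-575} = - \frac{1}{575} \approx -0.0017391$)
$M{\left(h \right)} = \frac{1}{- \frac{1}{575} + h}$ ($M{\left(h \right)} = \frac{1}{h - \frac{1}{575}} = \frac{1}{- \frac{1}{575} + h}$)
$M{\left(-1661 \right)} + 2031369 = \frac{575}{-1 + 575 \left(-1661\right)} + 2031369 = \frac{575}{-1 - 955075} + 2031369 = \frac{575}{-955076} + 2031369 = 575 \left(- \frac{1}{955076}\right) + 2031369 = - \frac{575}{955076} + 2031369 = \frac{1940111778469}{955076}$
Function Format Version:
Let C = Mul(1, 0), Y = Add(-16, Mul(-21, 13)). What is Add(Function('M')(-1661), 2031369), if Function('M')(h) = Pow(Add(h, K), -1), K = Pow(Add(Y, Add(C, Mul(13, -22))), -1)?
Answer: Rational(1940111778469, 955076) ≈ 2.0314e+6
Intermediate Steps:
Y = -289 (Y = Add(-16, -273) = -289)
C = 0
K = Rational(-1, 575) (K = Pow(Add(-289, Add(0, Mul(13, -22))), -1) = Pow(Add(-289, Add(0, -286)), -1) = Pow(Add(-289, -286), -1) = Pow(-575, -1) = Rational(-1, 575) ≈ -0.0017391)
Function('M')(h) = Pow(Add(Rational(-1, 575), h), -1) (Function('M')(h) = Pow(Add(h, Rational(-1, 575)), -1) = Pow(Add(Rational(-1, 575), h), -1))
Add(Function('M')(-1661), 2031369) = Add(Mul(575, Pow(Add(-1, Mul(575, -1661)), -1)), 2031369) = Add(Mul(575, Pow(Add(-1, -955075), -1)), 2031369) = Add(Mul(575, Pow(-955076, -1)), 2031369) = Add(Mul(575, Rational(-1, 955076)), 2031369) = Add(Rational(-575, 955076), 2031369) = Rational(1940111778469, 955076)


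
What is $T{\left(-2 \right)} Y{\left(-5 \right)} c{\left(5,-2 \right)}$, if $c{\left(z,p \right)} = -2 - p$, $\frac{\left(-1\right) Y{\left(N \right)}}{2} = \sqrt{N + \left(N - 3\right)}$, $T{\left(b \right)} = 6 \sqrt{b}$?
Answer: $0$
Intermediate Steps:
$Y{\left(N \right)} = - 2 \sqrt{-3 + 2 N}$ ($Y{\left(N \right)} = - 2 \sqrt{N + \left(N - 3\right)} = - 2 \sqrt{N + \left(-3 + N\right)} = - 2 \sqrt{-3 + 2 N}$)
$T{\left(-2 \right)} Y{\left(-5 \right)} c{\left(5,-2 \right)} = 6 \sqrt{-2} \left(- 2 \sqrt{-3 + 2 \left(-5\right)}\right) \left(-2 - -2\right) = 6 i \sqrt{2} \left(- 2 \sqrt{-3 - 10}\right) \left(-2 + 2\right) = 6 i \sqrt{2} \left(- 2 \sqrt{-13}\right) 0 = 6 i \sqrt{2} \left(- 2 i \sqrt{13}\right) 0 = 12 \sqrt{26} \cdot 0 = 0$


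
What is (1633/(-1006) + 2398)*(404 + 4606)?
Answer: 6038941275/503 ≈ 1.2006e+7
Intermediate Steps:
(1633/(-1006) + 2398)*(404 + 4606) = (1633*(-1/1006) + 2398)*5010 = (-1633/1006 + 2398)*5010 = (2410755/1006)*5010 = 6038941275/503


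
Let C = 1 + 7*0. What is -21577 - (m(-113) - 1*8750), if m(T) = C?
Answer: -12828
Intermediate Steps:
C = 1 (C = 1 + 0 = 1)
m(T) = 1
-21577 - (m(-113) - 1*8750) = -21577 - (1 - 1*8750) = -21577 - (1 - 8750) = -21577 - 1*(-8749) = -21577 + 8749 = -12828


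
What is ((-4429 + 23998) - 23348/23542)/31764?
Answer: 230335025/373894044 ≈ 0.61604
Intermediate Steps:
((-4429 + 23998) - 23348/23542)/31764 = (19569 - 23348/23542)*(1/31764) = (19569 - 1*11674/11771)*(1/31764) = (19569 - 11674/11771)*(1/31764) = (230335025/11771)*(1/31764) = 230335025/373894044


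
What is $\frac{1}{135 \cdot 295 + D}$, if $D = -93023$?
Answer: $- \frac{1}{53198} \approx -1.8798 \cdot 10^{-5}$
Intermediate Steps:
$\frac{1}{135 \cdot 295 + D} = \frac{1}{135 \cdot 295 - 93023} = \frac{1}{39825 - 93023} = \frac{1}{-53198} = - \frac{1}{53198}$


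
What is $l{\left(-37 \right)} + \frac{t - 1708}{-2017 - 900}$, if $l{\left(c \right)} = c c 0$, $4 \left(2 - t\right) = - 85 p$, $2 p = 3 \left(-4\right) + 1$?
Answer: $\frac{14583}{23336} \approx 0.62491$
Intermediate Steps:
$p = - \frac{11}{2}$ ($p = \frac{3 \left(-4\right) + 1}{2} = \frac{-12 + 1}{2} = \frac{1}{2} \left(-11\right) = - \frac{11}{2} \approx -5.5$)
$t = - \frac{919}{8}$ ($t = 2 - \frac{\left(-85\right) \left(- \frac{11}{2}\right)}{4} = 2 - \frac{935}{8} = - \frac{919}{8} \approx -114.88$)
$l{\left(c \right)} = 0$ ($l{\left(c \right)} = c^{2} \cdot 0 = 0$)
$l{\left(-37 \right)} + \frac{t - 1708}{-2017 - 900} = 0 + \frac{- \frac{919}{8} - 1708}{-2017 - 900} = 0 - \frac{14583}{8 \left(-2917\right)} = 0 - - \frac{14583}{23336} = 0 + \frac{14583}{23336} = \frac{14583}{23336}$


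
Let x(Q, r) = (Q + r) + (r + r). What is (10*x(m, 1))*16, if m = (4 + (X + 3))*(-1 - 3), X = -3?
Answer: -2080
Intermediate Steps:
m = -16 (m = (4 + (-3 + 3))*(-1 - 3) = (4 + 0)*(-4) = 4*(-4) = -16)
x(Q, r) = Q + 3*r (x(Q, r) = (Q + r) + 2*r = Q + 3*r)
(10*x(m, 1))*16 = (10*(-16 + 3*1))*16 = (10*(-16 + 3))*16 = (10*(-13))*16 = -130*16 = -2080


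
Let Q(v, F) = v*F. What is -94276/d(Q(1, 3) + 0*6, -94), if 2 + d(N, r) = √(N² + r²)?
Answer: 94276/(2 - √8845) ≈ -1024.2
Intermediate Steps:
Q(v, F) = F*v
d(N, r) = -2 + √(N² + r²)
-94276/d(Q(1, 3) + 0*6, -94) = -94276/(-2 + √((3*1 + 0*6)² + (-94)²)) = -94276/(-2 + √((3 + 0)² + 8836)) = -94276/(-2 + √(3² + 8836)) = -94276/(-2 + √(9 + 8836)) = -94276/(-2 + √8845)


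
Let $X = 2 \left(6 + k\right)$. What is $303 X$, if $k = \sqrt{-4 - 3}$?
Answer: $3636 + 606 i \sqrt{7} \approx 3636.0 + 1603.3 i$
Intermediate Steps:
$k = i \sqrt{7}$ ($k = \sqrt{-7} = i \sqrt{7} \approx 2.6458 i$)
$X = 12 + 2 i \sqrt{7}$ ($X = 2 \left(6 + i \sqrt{7}\right) = 12 + 2 i \sqrt{7} \approx 12.0 + 5.2915 i$)
$303 X = 303 \left(12 + 2 i \sqrt{7}\right) = 3636 + 606 i \sqrt{7}$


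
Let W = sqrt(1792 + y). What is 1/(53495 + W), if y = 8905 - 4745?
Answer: 53495/2861709073 - 8*sqrt(93)/2861709073 ≈ 1.8666e-5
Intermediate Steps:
y = 4160
W = 8*sqrt(93) (W = sqrt(1792 + 4160) = sqrt(5952) = 8*sqrt(93) ≈ 77.149)
1/(53495 + W) = 1/(53495 + 8*sqrt(93))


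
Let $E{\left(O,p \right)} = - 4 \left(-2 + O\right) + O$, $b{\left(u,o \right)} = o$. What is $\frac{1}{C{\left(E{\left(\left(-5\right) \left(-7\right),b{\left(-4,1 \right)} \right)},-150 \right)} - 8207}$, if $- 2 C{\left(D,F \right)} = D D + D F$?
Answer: $- \frac{2}{40373} \approx -4.9538 \cdot 10^{-5}$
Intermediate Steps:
$E{\left(O,p \right)} = 8 - 3 O$ ($E{\left(O,p \right)} = \left(8 - 4 O\right) + O = 8 - 3 O$)
$C{\left(D,F \right)} = - \frac{D^{2}}{2} - \frac{D F}{2}$ ($C{\left(D,F \right)} = - \frac{D D + D F}{2} = - \frac{D^{2} + D F}{2} = - \frac{D^{2}}{2} - \frac{D F}{2}$)
$\frac{1}{C{\left(E{\left(\left(-5\right) \left(-7\right),b{\left(-4,1 \right)} \right)},-150 \right)} - 8207} = \frac{1}{- \frac{\left(8 - 3 \left(\left(-5\right) \left(-7\right)\right)\right) \left(\left(8 - 3 \left(\left(-5\right) \left(-7\right)\right)\right) - 150\right)}{2} - 8207} = \frac{1}{- \frac{\left(8 - 105\right) \left(\left(8 - 105\right) - 150\right)}{2} - 8207} = \frac{1}{\left(- \frac{1}{2}\right) \left(-97\right) \left(-97 - 150\right) - 8207} = \frac{1}{\left(- \frac{1}{2}\right) \left(-97\right) \left(-247\right) - 8207} = \frac{1}{- \frac{23959}{2} - 8207} = \frac{1}{- \frac{40373}{2}} = - \frac{2}{40373}$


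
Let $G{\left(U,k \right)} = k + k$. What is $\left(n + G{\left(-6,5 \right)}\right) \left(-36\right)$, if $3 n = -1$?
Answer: $-348$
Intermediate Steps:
$n = - \frac{1}{3}$ ($n = \frac{1}{3} \left(-1\right) = - \frac{1}{3} \approx -0.33333$)
$G{\left(U,k \right)} = 2 k$
$\left(n + G{\left(-6,5 \right)}\right) \left(-36\right) = \left(- \frac{1}{3} + 2 \cdot 5\right) \left(-36\right) = \left(- \frac{1}{3} + 10\right) \left(-36\right) = \frac{29}{3} \left(-36\right) = -348$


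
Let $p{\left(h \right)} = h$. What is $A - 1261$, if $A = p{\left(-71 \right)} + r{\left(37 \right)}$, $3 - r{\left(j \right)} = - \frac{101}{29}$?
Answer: $- \frac{38440}{29} \approx -1325.5$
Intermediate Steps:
$r{\left(j \right)} = \frac{188}{29}$ ($r{\left(j \right)} = 3 - - \frac{101}{29} = 3 + \frac{101}{29} = \frac{188}{29}$)
$A = - \frac{1871}{29}$ ($A = -71 + \frac{188}{29} = - \frac{1871}{29} \approx -64.517$)
$A - 1261 = - \frac{1871}{29} - 1261 = - \frac{38440}{29}$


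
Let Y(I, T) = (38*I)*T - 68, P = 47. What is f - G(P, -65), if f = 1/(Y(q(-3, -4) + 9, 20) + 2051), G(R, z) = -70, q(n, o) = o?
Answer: 404811/5783 ≈ 70.000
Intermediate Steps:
Y(I, T) = -68 + 38*I*T (Y(I, T) = 38*I*T - 68 = -68 + 38*I*T)
f = 1/5783 (f = 1/((-68 + 38*(-4 + 9)*20) + 2051) = 1/((-68 + 38*5*20) + 2051) = 1/((-68 + 3800) + 2051) = 1/(3732 + 2051) = 1/5783 ≈ 0.00017292)
f - G(P, -65) = 1/5783 - 1*(-70) = 1/5783 + 70 = 404811/5783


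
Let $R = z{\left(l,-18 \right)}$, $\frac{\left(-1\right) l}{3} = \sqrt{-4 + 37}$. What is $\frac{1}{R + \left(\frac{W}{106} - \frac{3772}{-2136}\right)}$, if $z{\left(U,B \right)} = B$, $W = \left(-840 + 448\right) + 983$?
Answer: $- \frac{14151}{150830} \approx -0.093821$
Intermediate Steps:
$W = 591$ ($W = -392 + 983 = 591$)
$l = - 3 \sqrt{33}$ ($l = - 3 \sqrt{-4 + 37} = - 3 \sqrt{33} \approx -17.234$)
$R = -18$
$\frac{1}{R + \left(\frac{W}{106} - \frac{3772}{-2136}\right)} = \frac{1}{-18 + \left(\frac{591}{106} - \frac{3772}{-2136}\right)} = \frac{1}{-18 + \left(591 \cdot \frac{1}{106} - - \frac{943}{534}\right)} = \frac{1}{-18 + \left(\frac{591}{106} + \frac{943}{534}\right)} = \frac{1}{-18 + \frac{103888}{14151}} = \frac{1}{- \frac{150830}{14151}} = - \frac{14151}{150830}$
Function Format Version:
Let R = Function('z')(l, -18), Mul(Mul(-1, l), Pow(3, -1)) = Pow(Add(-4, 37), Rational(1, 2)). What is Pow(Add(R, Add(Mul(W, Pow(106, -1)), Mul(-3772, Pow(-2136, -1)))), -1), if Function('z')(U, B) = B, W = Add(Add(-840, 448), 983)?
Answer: Rational(-14151, 150830) ≈ -0.093821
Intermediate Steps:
W = 591 (W = Add(-392, 983) = 591)
l = Mul(-3, Pow(33, Rational(1, 2))) (l = Mul(-3, Pow(Add(-4, 37), Rational(1, 2))) = Mul(-3, Pow(33, Rational(1, 2))) ≈ -17.234)
R = -18
Pow(Add(R, Add(Mul(W, Pow(106, -1)), Mul(-3772, Pow(-2136, -1)))), -1) = Pow(Add(-18, Add(Mul(591, Pow(106, -1)), Mul(-3772, Pow(-2136, -1)))), -1) = Pow(Add(-18, Add(Mul(591, Rational(1, 106)), Mul(-3772, Rational(-1, 2136)))), -1) = Pow(Add(-18, Add(Rational(591, 106), Rational(943, 534))), -1) = Pow(Add(-18, Rational(103888, 14151)), -1) = Pow(Rational(-150830, 14151), -1) = Rational(-14151, 150830)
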